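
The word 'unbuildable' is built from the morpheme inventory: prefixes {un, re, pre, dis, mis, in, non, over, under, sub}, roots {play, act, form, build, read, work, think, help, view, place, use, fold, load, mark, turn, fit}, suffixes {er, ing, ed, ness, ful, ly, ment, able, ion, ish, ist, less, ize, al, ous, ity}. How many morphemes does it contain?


Segmenting 'unbuildable' against the inventory:
  'un' -> prefix (morpheme 1)
  'build' -> root (morpheme 2)
  'able' -> suffix (morpheme 3)
Total morphemes: 3

3


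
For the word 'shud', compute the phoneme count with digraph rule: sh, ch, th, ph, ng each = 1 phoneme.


Parsing 'shud' greedily, digraphs first:
  'sh' -> digraph (1 consonant phoneme) (phonemes so far: 1)
  'u' -> vowel phoneme (phonemes so far: 2)
  'd' -> consonant phoneme (phonemes so far: 3)
Total phonemes: 3

3


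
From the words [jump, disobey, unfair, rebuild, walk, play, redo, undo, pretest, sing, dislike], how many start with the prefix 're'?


Checking each word for prefix 're':
  'jump' -> no (count: 0)
  'disobey' -> no (count: 0)
  'unfair' -> no (count: 0)
  'rebuild' -> YES, starts with 're' (count: 1)
  'walk' -> no (count: 1)
  'play' -> no (count: 1)
  'redo' -> YES, starts with 're' (count: 2)
  'undo' -> no (count: 2)
  'pretest' -> no (count: 2)
  'sing' -> no (count: 2)
  'dislike' -> no (count: 2)
Total with prefix 're': 2

2


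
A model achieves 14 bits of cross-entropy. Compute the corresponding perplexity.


Perplexity formula: PP = 2^H
H = 14
PP = 2^14
PP = 2^14 = 16384

16384


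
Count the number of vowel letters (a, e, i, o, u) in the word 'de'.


Scanning each character of 'de':
  Position 1: 'd' -> consonant (running count: 0)
  Position 2: 'e' -> vowel (running count: 1)
Total vowels: 1

1


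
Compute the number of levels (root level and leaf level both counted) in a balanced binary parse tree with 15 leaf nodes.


In a balanced binary tree with n leaves the deepest leaf is ceil(log2(n)) edges below the root,
so counting node levels inclusive of root and leaves gives ceil(log2(n)) + 1 levels.
log2(15) = 3.9069
ceil(3.9069) = 4
levels = 4 + 1 = 5

5


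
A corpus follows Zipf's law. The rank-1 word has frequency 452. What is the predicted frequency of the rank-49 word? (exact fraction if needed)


Zipf's law: freq(rank) = f1 / rank
f1 = 452, rank = 49
freq = 452 / 49
GCD(452, 49) = 1
Simplified: 452/49

452/49


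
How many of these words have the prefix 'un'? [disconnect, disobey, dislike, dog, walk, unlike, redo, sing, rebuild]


Checking each word for prefix 'un':
  'disconnect' -> no (count: 0)
  'disobey' -> no (count: 0)
  'dislike' -> no (count: 0)
  'dog' -> no (count: 0)
  'walk' -> no (count: 0)
  'unlike' -> YES, starts with 'un' (count: 1)
  'redo' -> no (count: 1)
  'sing' -> no (count: 1)
  'rebuild' -> no (count: 1)
Total with prefix 'un': 1

1


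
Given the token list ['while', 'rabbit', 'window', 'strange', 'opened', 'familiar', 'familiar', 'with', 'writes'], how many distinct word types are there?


Listing all tokens and tracking unique types:
  Token 1: 'while' -> NEW (unique so far: 1)
  Token 2: 'rabbit' -> NEW (unique so far: 2)
  Token 3: 'window' -> NEW (unique so far: 3)
  Token 4: 'strange' -> NEW (unique so far: 4)
  Token 5: 'opened' -> NEW (unique so far: 5)
  Token 6: 'familiar' -> NEW (unique so far: 6)
  Token 7: 'familiar' -> duplicate (unique so far: 6)
  Token 8: 'with' -> NEW (unique so far: 7)
  Token 9: 'writes' -> NEW (unique so far: 8)
Unique types: ('familiar', 'opened', 'rabbit', 'strange', 'while', 'window', 'with', 'writes')
Vocabulary size: 8

8


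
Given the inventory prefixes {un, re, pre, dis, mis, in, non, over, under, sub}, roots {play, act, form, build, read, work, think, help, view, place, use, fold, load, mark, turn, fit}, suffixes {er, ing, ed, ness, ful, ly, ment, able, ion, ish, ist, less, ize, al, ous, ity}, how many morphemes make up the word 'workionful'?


Segmenting 'workionful' against the inventory:
  'work' -> root (morpheme 1)
  'ion' -> suffix (morpheme 2)
  'ful' -> suffix (morpheme 3)
Total morphemes: 3

3


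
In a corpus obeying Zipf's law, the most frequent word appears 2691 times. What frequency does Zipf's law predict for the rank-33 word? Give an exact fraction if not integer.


Zipf's law: freq(rank) = f1 / rank
f1 = 2691, rank = 33
freq = 2691 / 33
GCD(2691, 33) = 3
Simplified: 897/11

897/11


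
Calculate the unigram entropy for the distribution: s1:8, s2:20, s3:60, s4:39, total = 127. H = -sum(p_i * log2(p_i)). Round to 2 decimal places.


Computing entropy H = -sum(p_i * log2(p_i)):
  s1: p = 8/127 = 0.0630, -p*log2(p) = 0.2513
  s2: p = 20/127 = 0.1575, -p*log2(p) = 0.4200
  s3: p = 60/127 = 0.4724, -p*log2(p) = 0.5111
  s4: p = 39/127 = 0.3071, -p*log2(p) = 0.5231
H = sum of terms = 1.7055
Rounded to 2 decimals: 1.71

1.71


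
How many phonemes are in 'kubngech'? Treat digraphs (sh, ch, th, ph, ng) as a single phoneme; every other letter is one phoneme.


Parsing 'kubngech' greedily, digraphs first:
  'k' -> consonant phoneme (phonemes so far: 1)
  'u' -> vowel phoneme (phonemes so far: 2)
  'b' -> consonant phoneme (phonemes so far: 3)
  'ng' -> digraph (1 consonant phoneme) (phonemes so far: 4)
  'e' -> vowel phoneme (phonemes so far: 5)
  'ch' -> digraph (1 consonant phoneme) (phonemes so far: 6)
Total phonemes: 6

6


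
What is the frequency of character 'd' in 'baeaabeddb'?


Scanning 'baeaabeddb' for 'd':
  Position 7: 'd' -> MATCH (count: 1)
  Position 8: 'd' -> MATCH (count: 2)
Total occurrences of 'd': 2

2


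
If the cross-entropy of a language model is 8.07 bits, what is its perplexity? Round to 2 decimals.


Perplexity formula: PP = 2^H
H = 8.07
PP = 2^8.07
Decompose: 2^8.07 = 2^8 * 2^0.07
2^8 = 256, 2^0.07 ~ 1.0497167
PP ~ 256 * 1.0497167 = 268.7274752
Rounded to 2 decimals: 268.73

268.73


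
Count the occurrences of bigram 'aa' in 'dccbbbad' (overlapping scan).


Scanning 'dccbbbad' for bigram 'aa':
  Position 0: 'dc' -> no
  Position 1: 'cc' -> no
  Position 2: 'cb' -> no
  Position 3: 'bb' -> no
  Position 4: 'bb' -> no
  Position 5: 'ba' -> no
  Position 6: 'ad' -> no
Total matches: 0

0


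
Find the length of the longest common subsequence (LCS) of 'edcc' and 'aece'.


DP table for LCS of 'edcc' and 'aece':
       a  e  c  e
    0  0  0  0  0
  e 0  0  1  1  1
  d 0  0  1  1  1
  c 0  0  1  2  2
  c 0  0  1  2  2
LCS: 'ec'
LCS length = 2

2


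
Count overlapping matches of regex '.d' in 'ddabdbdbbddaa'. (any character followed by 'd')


Pattern: .d means any character followed by 'd'.
Scanning 'ddabdbdbbddaa' position-by-position:
  Pos 0: window 'dd' -> MATCH
  Pos 1: window 'da' -> no
  Pos 2: window 'ab' -> no
  Pos 3: window 'bd' -> MATCH
  Pos 4: window 'db' -> no
  Pos 5: window 'bd' -> MATCH
  Pos 6: window 'db' -> no
  Pos 7: window 'bb' -> no
  Pos 8: window 'bd' -> MATCH
  Pos 9: window 'dd' -> MATCH
  Pos 10: window 'da' -> no
  Pos 11: window 'aa' -> no
  Pos 12: window 'a' -> no
Total matches: 5

5


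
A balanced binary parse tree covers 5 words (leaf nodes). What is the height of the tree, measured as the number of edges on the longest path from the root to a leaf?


In a balanced binary tree with n leaves the deepest leaf is ceil(log2(n)) edges below the root.
log2(5) = 2.3219
ceil(2.3219) = 3
height (edges) = 3

3


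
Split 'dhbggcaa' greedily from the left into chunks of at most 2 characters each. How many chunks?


'dhbggcaa' has 8 characters.
Chunking with max size 2:
  Chunk 1: 'dh' (positions 0-1)
  Chunk 2: 'bg' (positions 2-3)
  Chunk 3: 'gc' (positions 4-5)
  Chunk 4: 'aa' (positions 6-7)
Total chunks: ceil(8 / 2) = 4

4


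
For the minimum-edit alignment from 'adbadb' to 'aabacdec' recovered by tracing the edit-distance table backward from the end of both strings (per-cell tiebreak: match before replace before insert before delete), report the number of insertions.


Edit distance = 4. Backtracking from cell (6, 8) with preference match > replace > insert > delete,
then listing the resulting alignment 'adbadb' -> 'aabacdec' left to right:
  Step 1: keep 'a'
  Step 2: replace d->a
  Step 3: keep 'b'
  Step 4: keep 'a'
  Step 5: insert 'c' [insertion #1]
  Step 6: keep 'd'
  Step 7: insert 'e' [insertion #2]
  Step 8: replace b->c
Total insertions: 2

2


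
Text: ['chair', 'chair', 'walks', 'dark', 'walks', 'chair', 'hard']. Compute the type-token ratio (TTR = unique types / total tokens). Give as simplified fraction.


Tokens: 7
Unique types: ('chair', 'dark', 'hard', 'walks') = 4
TTR = 4/7
Already in lowest terms.

4/7


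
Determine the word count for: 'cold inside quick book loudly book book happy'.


Counting words by splitting on spaces:
  Word 1: 'cold'
  Word 2: 'inside'
  Word 3: 'quick'
  Word 4: 'book'
  Word 5: 'loudly'
  Word 6: 'book'
  Word 7: 'book'
  Word 8: 'happy'
Total words: 8

8


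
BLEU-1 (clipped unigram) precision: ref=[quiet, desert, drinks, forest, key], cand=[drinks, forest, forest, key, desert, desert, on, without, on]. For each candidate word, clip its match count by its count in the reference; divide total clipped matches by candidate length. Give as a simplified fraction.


Reference word counts: {'desert': 1, 'drinks': 1, 'forest': 1, 'key': 1, 'quiet': 1}
Checking each candidate word (with clipping):
  'drinks' -> in reference (ref count 1, used 1/1) -> match (matches: 1)
  'forest' -> in reference (ref count 1, used 1/1) -> match (matches: 2)
  'forest' -> ref count 1 already used up (1/1) -> clipped, no match (matches: 2)
  'key' -> in reference (ref count 1, used 1/1) -> match (matches: 3)
  'desert' -> in reference (ref count 1, used 1/1) -> match (matches: 4)
  'desert' -> ref count 1 already used up (1/1) -> clipped, no match (matches: 4)
  'on' -> not in reference -> no match (matches: 4)
  'without' -> not in reference -> no match (matches: 4)
  'on' -> not in reference -> no match (matches: 4)
Clipped matches: 4, Candidate length: 9
Precision = 4/9

4/9


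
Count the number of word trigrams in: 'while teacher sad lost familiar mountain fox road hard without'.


Word trigrams from [10] words:
  Trigram 1: (while teacher sad)
  Trigram 2: (teacher sad lost)
  Trigram 3: (sad lost familiar)
  Trigram 4: (lost familiar mountain)
  Trigram 5: (familiar mountain fox)
  Trigram 6: (mountain fox road)
  Trigram 7: (fox road hard)
  Trigram 8: (road hard without)
Total word trigrams: 10 - 2 = 8

8


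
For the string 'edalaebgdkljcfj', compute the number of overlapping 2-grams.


String 'edalaebgdkljcfj' has length L = 15.
Number of overlapping n-grams = L - n + 1
Substituting: 15 - 2 + 1 = 14

14


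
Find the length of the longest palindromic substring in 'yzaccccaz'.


Scanning 'yzaccccaz' for palindromic substrings.
Substring at positions 1-8: 'zaccccaz'.
Check: reverse('zaccccaz') = 'zaccccaz' -> palindrome confirmed.
Neighbouring characters ('y' / '-') break symmetry, so it cannot extend further.
No longer palindromic substring exists; longest length = 8

8


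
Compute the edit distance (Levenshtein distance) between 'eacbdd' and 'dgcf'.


Building DP table for s1='eacbdd' (len 6) and s2='dgcf' (len 4):
       d  g  c  f
    0  1  2  3  4
  e 1  1  2  3  4
  a 2  2  2  3  4
  c 3  3  3  2  3
  b 4  4  4  3  3
  d 5  4  5  4  4
  d 6  5  5  5  5
Edit distance = dp[6][4] = 5

5


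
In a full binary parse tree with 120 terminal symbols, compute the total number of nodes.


Leaf nodes (terminals): 120
Internal nodes = n - 1 = 120 - 1 = 119
Total = leaves + internal = 120 + 119 = 239

239


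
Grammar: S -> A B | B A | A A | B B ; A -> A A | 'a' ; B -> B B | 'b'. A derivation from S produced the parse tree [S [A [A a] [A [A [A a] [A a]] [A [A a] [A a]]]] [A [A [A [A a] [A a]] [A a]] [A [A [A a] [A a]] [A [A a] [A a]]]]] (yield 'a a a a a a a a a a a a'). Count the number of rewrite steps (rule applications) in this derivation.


Every bracketed nonterminal node [X ...] in the tree is produced by exactly one rule application.
Reading the tree off as a leftmost derivation:
  Step 1: S  =>  A A   (applied S -> A A)
  Step 2: A A  =>  A A A   (applied A -> A A)
  Step 3: A A A  =>  a A A   (applied A -> a)
  Step 4: a A A  =>  a A A A   (applied A -> A A)
  Step 5: a A A A  =>  a A A A A   (applied A -> A A)
  Step 6: a A A A A  =>  a a A A A   (applied A -> a)
  Step 7: a a A A A  =>  a a a A A   (applied A -> a)
  Step 8: a a a A A  =>  a a a A A A   (applied A -> A A)
  Step 9: a a a A A A  =>  a a a a A A   (applied A -> a)
  Step 10: a a a a A A  =>  a a a a a A   (applied A -> a)
  Step 11: a a a a a A  =>  a a a a a A A   (applied A -> A A)
  Step 12: a a a a a A A  =>  a a a a a A A A   (applied A -> A A)
  Step 13: a a a a a A A A  =>  a a a a a A A A A   (applied A -> A A)
  Step 14: a a a a a A A A A  =>  a a a a a a A A A   (applied A -> a)
  Step 15: a a a a a a A A A  =>  a a a a a a a A A   (applied A -> a)
  Step 16: a a a a a a a A A  =>  a a a a a a a a A   (applied A -> a)
  Step 17: a a a a a a a a A  =>  a a a a a a a a A A   (applied A -> A A)
  Step 18: a a a a a a a a A A  =>  a a a a a a a a A A A   (applied A -> A A)
  Step 19: a a a a a a a a A A A  =>  a a a a a a a a a A A   (applied A -> a)
  Step 20: a a a a a a a a a A A  =>  a a a a a a a a a a A   (applied A -> a)
  Step 21: a a a a a a a a a a A  =>  a a a a a a a a a a A A   (applied A -> A A)
  Step 22: a a a a a a a a a a A A  =>  a a a a a a a a a a a A   (applied A -> a)
  Step 23: a a a a a a a a a a a A  =>  a a a a a a a a a a a a   (applied A -> a)
Final yield: a a a a a a a a a a a a
Total rewrite steps: 23

23


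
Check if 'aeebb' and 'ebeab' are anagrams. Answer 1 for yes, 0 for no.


Sort characters of 'aeebb': 'abbee'
Sort characters of 'ebeab': 'abbee'
Sorted forms match -> they ARE anagrams
Result: 1

1


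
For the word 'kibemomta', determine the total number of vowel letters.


Scanning each character of 'kibemomta':
  Position 1: 'k' -> consonant (running count: 0)
  Position 2: 'i' -> vowel (running count: 1)
  Position 3: 'b' -> consonant (running count: 1)
  Position 4: 'e' -> vowel (running count: 2)
  Position 5: 'm' -> consonant (running count: 2)
  Position 6: 'o' -> vowel (running count: 3)
  Position 7: 'm' -> consonant (running count: 3)
  Position 8: 't' -> consonant (running count: 3)
  Position 9: 'a' -> vowel (running count: 4)
Total vowels: 4

4


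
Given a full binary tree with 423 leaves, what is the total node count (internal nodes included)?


Leaf nodes (terminals): 423
Internal nodes = n - 1 = 423 - 1 = 422
Total = leaves + internal = 423 + 422 = 845

845


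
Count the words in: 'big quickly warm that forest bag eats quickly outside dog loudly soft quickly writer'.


Counting words by splitting on spaces:
  Word 1: 'big'
  Word 2: 'quickly'
  Word 3: 'warm'
  Word 4: 'that'
  Word 5: 'forest'
  Word 6: 'bag'
  Word 7: 'eats'
  Word 8: 'quickly'
  Word 9: 'outside'
  Word 10: 'dog'
  Word 11: 'loudly'
  Word 12: 'soft'
  Word 13: 'quickly'
  Word 14: 'writer'
Total words: 14

14


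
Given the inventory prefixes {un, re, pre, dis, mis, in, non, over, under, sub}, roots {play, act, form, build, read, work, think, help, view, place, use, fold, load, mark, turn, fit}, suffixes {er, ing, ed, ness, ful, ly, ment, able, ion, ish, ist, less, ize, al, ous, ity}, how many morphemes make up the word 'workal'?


Segmenting 'workal' against the inventory:
  'work' -> root (morpheme 1)
  'al' -> suffix (morpheme 2)
Total morphemes: 2

2


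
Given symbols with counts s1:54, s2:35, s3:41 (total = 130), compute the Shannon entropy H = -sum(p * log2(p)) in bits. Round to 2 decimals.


Computing entropy H = -sum(p_i * log2(p_i)):
  s1: p = 54/130 = 0.4154, -p*log2(p) = 0.5265
  s2: p = 35/130 = 0.2692, -p*log2(p) = 0.5097
  s3: p = 41/130 = 0.3154, -p*log2(p) = 0.5251
H = sum of terms = 1.5613
Rounded to 2 decimals: 1.56

1.56


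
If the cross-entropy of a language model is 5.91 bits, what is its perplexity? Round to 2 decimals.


Perplexity formula: PP = 2^H
H = 5.91
PP = 2^5.91
Decompose: 2^5.91 = 2^5 * 2^0.91
2^5 = 32, 2^0.91 ~ 1.8790455
PP ~ 32 * 1.8790455 = 60.1294560
Rounded to 2 decimals: 60.13

60.13


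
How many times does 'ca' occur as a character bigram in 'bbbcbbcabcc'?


Scanning 'bbbcbbcabcc' for bigram 'ca':
  Position 0: 'bb' -> no
  Position 1: 'bb' -> no
  Position 2: 'bc' -> no
  Position 3: 'cb' -> no
  Position 4: 'bb' -> no
  Position 5: 'bc' -> no
  Position 6: 'ca' -> MATCH
  Position 7: 'ab' -> no
  Position 8: 'bc' -> no
  Position 9: 'cc' -> no
Total matches: 1

1


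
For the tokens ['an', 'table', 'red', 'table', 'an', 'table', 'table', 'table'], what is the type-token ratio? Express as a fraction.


Tokens: 8
Unique types: ('an', 'red', 'table') = 3
TTR = 3/8
Already in lowest terms.

3/8


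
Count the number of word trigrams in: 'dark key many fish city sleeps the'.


Word trigrams from [7] words:
  Trigram 1: (dark key many)
  Trigram 2: (key many fish)
  Trigram 3: (many fish city)
  Trigram 4: (fish city sleeps)
  Trigram 5: (city sleeps the)
Total word trigrams: 7 - 2 = 5

5


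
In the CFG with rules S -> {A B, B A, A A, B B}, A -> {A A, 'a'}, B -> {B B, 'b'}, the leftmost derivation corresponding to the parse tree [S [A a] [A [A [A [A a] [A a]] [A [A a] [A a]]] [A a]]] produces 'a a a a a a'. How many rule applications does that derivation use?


Every bracketed nonterminal node [X ...] in the tree is produced by exactly one rule application.
Reading the tree off as a leftmost derivation:
  Step 1: S  =>  A A   (applied S -> A A)
  Step 2: A A  =>  a A   (applied A -> a)
  Step 3: a A  =>  a A A   (applied A -> A A)
  Step 4: a A A  =>  a A A A   (applied A -> A A)
  Step 5: a A A A  =>  a A A A A   (applied A -> A A)
  Step 6: a A A A A  =>  a a A A A   (applied A -> a)
  Step 7: a a A A A  =>  a a a A A   (applied A -> a)
  Step 8: a a a A A  =>  a a a A A A   (applied A -> A A)
  Step 9: a a a A A A  =>  a a a a A A   (applied A -> a)
  Step 10: a a a a A A  =>  a a a a a A   (applied A -> a)
  Step 11: a a a a a A  =>  a a a a a a   (applied A -> a)
Final yield: a a a a a a
Total rewrite steps: 11

11


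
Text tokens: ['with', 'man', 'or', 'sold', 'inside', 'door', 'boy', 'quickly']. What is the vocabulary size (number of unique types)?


Listing all tokens and tracking unique types:
  Token 1: 'with' -> NEW (unique so far: 1)
  Token 2: 'man' -> NEW (unique so far: 2)
  Token 3: 'or' -> NEW (unique so far: 3)
  Token 4: 'sold' -> NEW (unique so far: 4)
  Token 5: 'inside' -> NEW (unique so far: 5)
  Token 6: 'door' -> NEW (unique so far: 6)
  Token 7: 'boy' -> NEW (unique so far: 7)
  Token 8: 'quickly' -> NEW (unique so far: 8)
Unique types: ('boy', 'door', 'inside', 'man', 'or', 'quickly', 'sold', 'with')
Vocabulary size: 8

8


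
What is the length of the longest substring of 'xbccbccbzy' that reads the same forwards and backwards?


Scanning 'xbccbccbzy' for palindromic substrings.
Substring at positions 1-7: 'bccbccb'.
Check: reverse('bccbccb') = 'bccbccb' -> palindrome confirmed.
Neighbouring characters ('x' / 'z') break symmetry, so it cannot extend further.
No longer palindromic substring exists; longest length = 7

7


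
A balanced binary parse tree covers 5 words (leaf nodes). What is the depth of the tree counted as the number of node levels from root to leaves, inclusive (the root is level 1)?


In a balanced binary tree with n leaves the deepest leaf is ceil(log2(n)) edges below the root,
so counting node levels inclusive of root and leaves gives ceil(log2(n)) + 1 levels.
log2(5) = 2.3219
ceil(2.3219) = 3
levels = 3 + 1 = 4

4


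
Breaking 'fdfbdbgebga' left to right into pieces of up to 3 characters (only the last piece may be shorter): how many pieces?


'fdfbdbgebga' has 11 characters.
Chunking with max size 3:
  Chunk 1: 'fdf' (positions 0-2)
  Chunk 2: 'bdb' (positions 3-5)
  Chunk 3: 'geb' (positions 6-8)
  Chunk 4: 'ga' (positions 9-10)
Total chunks: ceil(11 / 3) = 4

4


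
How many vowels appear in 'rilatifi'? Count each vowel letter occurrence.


Scanning each character of 'rilatifi':
  Position 1: 'r' -> consonant (running count: 0)
  Position 2: 'i' -> vowel (running count: 1)
  Position 3: 'l' -> consonant (running count: 1)
  Position 4: 'a' -> vowel (running count: 2)
  Position 5: 't' -> consonant (running count: 2)
  Position 6: 'i' -> vowel (running count: 3)
  Position 7: 'f' -> consonant (running count: 3)
  Position 8: 'i' -> vowel (running count: 4)
Total vowels: 4

4


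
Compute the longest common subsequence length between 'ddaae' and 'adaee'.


DP table for LCS of 'ddaae' and 'adaee':
       a  d  a  e  e
    0  0  0  0  0  0
  d 0  0  1  1  1  1
  d 0  0  1  1  1  1
  a 0  1  1  2  2  2
  a 0  1  1  2  2  2
  e 0  1  1  2  3  3
LCS: 'dae'
LCS length = 3

3


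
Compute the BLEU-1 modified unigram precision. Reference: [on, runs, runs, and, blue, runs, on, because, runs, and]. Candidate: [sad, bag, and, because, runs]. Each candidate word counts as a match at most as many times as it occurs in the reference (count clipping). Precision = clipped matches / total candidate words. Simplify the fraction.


Reference word counts: {'and': 2, 'because': 1, 'blue': 1, 'on': 2, 'runs': 4}
Checking each candidate word (with clipping):
  'sad' -> not in reference -> no match (matches: 0)
  'bag' -> not in reference -> no match (matches: 0)
  'and' -> in reference (ref count 2, used 1/2) -> match (matches: 1)
  'because' -> in reference (ref count 1, used 1/1) -> match (matches: 2)
  'runs' -> in reference (ref count 4, used 1/4) -> match (matches: 3)
Clipped matches: 3, Candidate length: 5
Precision = 3/5

3/5


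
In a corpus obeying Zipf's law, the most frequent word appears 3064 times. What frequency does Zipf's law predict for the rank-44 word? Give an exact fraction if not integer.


Zipf's law: freq(rank) = f1 / rank
f1 = 3064, rank = 44
freq = 3064 / 44
GCD(3064, 44) = 4
Simplified: 766/11

766/11


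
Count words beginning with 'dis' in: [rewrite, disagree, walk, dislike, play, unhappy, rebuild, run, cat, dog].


Checking each word for prefix 'dis':
  'rewrite' -> no (count: 0)
  'disagree' -> YES, starts with 'dis' (count: 1)
  'walk' -> no (count: 1)
  'dislike' -> YES, starts with 'dis' (count: 2)
  'play' -> no (count: 2)
  'unhappy' -> no (count: 2)
  'rebuild' -> no (count: 2)
  'run' -> no (count: 2)
  'cat' -> no (count: 2)
  'dog' -> no (count: 2)
Total with prefix 'dis': 2

2


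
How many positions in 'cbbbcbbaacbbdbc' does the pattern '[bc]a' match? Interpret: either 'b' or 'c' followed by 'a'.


Pattern: [bc]a means either 'b' or 'c' followed by 'a'.
Scanning 'cbbbcbbaacbbdbc' position-by-position:
  Pos 0: window 'cb' -> no
  Pos 1: window 'bb' -> no
  Pos 2: window 'bb' -> no
  Pos 3: window 'bc' -> no
  Pos 4: window 'cb' -> no
  Pos 5: window 'bb' -> no
  Pos 6: window 'ba' -> MATCH
  Pos 7: window 'aa' -> no
  Pos 8: window 'ac' -> no
  Pos 9: window 'cb' -> no
  Pos 10: window 'bb' -> no
  Pos 11: window 'bd' -> no
  Pos 12: window 'db' -> no
  Pos 13: window 'bc' -> no
  Pos 14: window 'c' -> no
Total matches: 1

1


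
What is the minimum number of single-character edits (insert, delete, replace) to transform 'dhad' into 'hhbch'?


Building DP table for s1='dhad' (len 4) and s2='hhbch' (len 5):
       h  h  b  c  h
    0  1  2  3  4  5
  d 1  1  2  3  4  5
  h 2  1  1  2  3  4
  a 3  2  2  2  3  4
  d 4  3  3  3  3  4
Edit distance = dp[4][5] = 4

4


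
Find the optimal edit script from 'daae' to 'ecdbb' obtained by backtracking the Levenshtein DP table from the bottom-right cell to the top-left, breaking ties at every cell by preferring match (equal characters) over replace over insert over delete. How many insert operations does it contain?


Edit distance = 5. Backtracking from cell (4, 5) with preference match > replace > insert > delete,
then listing the resulting alignment 'daae' -> 'ecdbb' left to right:
  Step 1: insert 'e' [insertion #1]
  Step 2: replace d->c
  Step 3: replace a->d
  Step 4: replace a->b
  Step 5: replace e->b
Total insertions: 1

1


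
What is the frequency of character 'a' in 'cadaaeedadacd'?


Scanning 'cadaaeedadacd' for 'a':
  Position 1: 'a' -> MATCH (count: 1)
  Position 3: 'a' -> MATCH (count: 2)
  Position 4: 'a' -> MATCH (count: 3)
  Position 8: 'a' -> MATCH (count: 4)
  Position 10: 'a' -> MATCH (count: 5)
Total occurrences of 'a': 5

5


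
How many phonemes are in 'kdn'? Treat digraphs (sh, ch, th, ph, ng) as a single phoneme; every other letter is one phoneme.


Parsing 'kdn' greedily, digraphs first:
  'k' -> consonant phoneme (phonemes so far: 1)
  'd' -> consonant phoneme (phonemes so far: 2)
  'n' -> consonant phoneme (phonemes so far: 3)
Total phonemes: 3

3


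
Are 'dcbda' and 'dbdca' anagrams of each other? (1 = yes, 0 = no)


Sort characters of 'dcbda': 'abcdd'
Sort characters of 'dbdca': 'abcdd'
Sorted forms match -> they ARE anagrams
Result: 1

1


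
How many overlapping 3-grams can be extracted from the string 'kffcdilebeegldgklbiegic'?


String 'kffcdilebeegldgklbiegic' has length L = 23.
Number of overlapping n-grams = L - n + 1
Substituting: 23 - 3 + 1 = 21

21


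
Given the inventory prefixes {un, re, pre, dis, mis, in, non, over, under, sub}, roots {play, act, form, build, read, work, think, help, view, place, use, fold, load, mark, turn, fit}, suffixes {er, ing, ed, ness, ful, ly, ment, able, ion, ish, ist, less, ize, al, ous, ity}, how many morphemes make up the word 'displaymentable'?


Segmenting 'displaymentable' against the inventory:
  'dis' -> prefix (morpheme 1)
  'play' -> root (morpheme 2)
  'ment' -> suffix (morpheme 3)
  'able' -> suffix (morpheme 4)
Total morphemes: 4

4


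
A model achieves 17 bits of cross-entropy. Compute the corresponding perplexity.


Perplexity formula: PP = 2^H
H = 17
PP = 2^17
PP = 2^17 = 131072

131072


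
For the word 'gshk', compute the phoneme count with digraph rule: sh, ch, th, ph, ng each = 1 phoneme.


Parsing 'gshk' greedily, digraphs first:
  'g' -> consonant phoneme (phonemes so far: 1)
  'sh' -> digraph (1 consonant phoneme) (phonemes so far: 2)
  'k' -> consonant phoneme (phonemes so far: 3)
Total phonemes: 3

3


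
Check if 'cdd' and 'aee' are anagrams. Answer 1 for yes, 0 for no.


Sort characters of 'cdd': 'cdd'
Sort characters of 'aee': 'aee'
Sorted forms differ -> they are NOT anagrams
Result: 0

0


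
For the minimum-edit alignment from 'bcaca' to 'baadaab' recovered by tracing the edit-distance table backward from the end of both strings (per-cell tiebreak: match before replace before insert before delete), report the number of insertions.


Edit distance = 4. Backtracking from cell (5, 7) with preference match > replace > insert > delete,
then listing the resulting alignment 'bcaca' -> 'baadaab' left to right:
  Step 1: keep 'b'
  Step 2: replace c->a
  Step 3: keep 'a'
  Step 4: insert 'd' [insertion #1]
  Step 5: replace c->a
  Step 6: keep 'a'
  Step 7: insert 'b' [insertion #2]
Total insertions: 2

2


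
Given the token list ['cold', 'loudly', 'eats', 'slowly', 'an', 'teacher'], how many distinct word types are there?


Listing all tokens and tracking unique types:
  Token 1: 'cold' -> NEW (unique so far: 1)
  Token 2: 'loudly' -> NEW (unique so far: 2)
  Token 3: 'eats' -> NEW (unique so far: 3)
  Token 4: 'slowly' -> NEW (unique so far: 4)
  Token 5: 'an' -> NEW (unique so far: 5)
  Token 6: 'teacher' -> NEW (unique so far: 6)
Unique types: ('an', 'cold', 'eats', 'loudly', 'slowly', 'teacher')
Vocabulary size: 6

6


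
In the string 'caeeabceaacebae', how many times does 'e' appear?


Scanning 'caeeabceaacebae' for 'e':
  Position 2: 'e' -> MATCH (count: 1)
  Position 3: 'e' -> MATCH (count: 2)
  Position 7: 'e' -> MATCH (count: 3)
  Position 11: 'e' -> MATCH (count: 4)
  Position 14: 'e' -> MATCH (count: 5)
Total occurrences of 'e': 5

5


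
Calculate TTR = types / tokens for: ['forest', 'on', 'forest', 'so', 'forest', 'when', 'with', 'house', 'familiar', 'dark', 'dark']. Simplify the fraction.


Tokens: 11
Unique types: ('dark', 'familiar', 'forest', 'house', 'on', 'so', 'when', 'with') = 8
TTR = 8/11
Already in lowest terms.

8/11


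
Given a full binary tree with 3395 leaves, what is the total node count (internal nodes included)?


Leaf nodes (terminals): 3395
Internal nodes = n - 1 = 3395 - 1 = 3394
Total = leaves + internal = 3395 + 3394 = 6789

6789


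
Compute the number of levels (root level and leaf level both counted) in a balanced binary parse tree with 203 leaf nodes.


In a balanced binary tree with n leaves the deepest leaf is ceil(log2(n)) edges below the root,
so counting node levels inclusive of root and leaves gives ceil(log2(n)) + 1 levels.
log2(203) = 7.6653
ceil(7.6653) = 8
levels = 8 + 1 = 9

9


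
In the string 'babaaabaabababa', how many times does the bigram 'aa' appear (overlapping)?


Scanning 'babaaabaabababa' for bigram 'aa':
  Position 0: 'ba' -> no
  Position 1: 'ab' -> no
  Position 2: 'ba' -> no
  Position 3: 'aa' -> MATCH
  Position 4: 'aa' -> MATCH
  Position 5: 'ab' -> no
  Position 6: 'ba' -> no
  Position 7: 'aa' -> MATCH
  Position 8: 'ab' -> no
  Position 9: 'ba' -> no
  Position 10: 'ab' -> no
  Position 11: 'ba' -> no
  Position 12: 'ab' -> no
  Position 13: 'ba' -> no
Total matches: 3

3


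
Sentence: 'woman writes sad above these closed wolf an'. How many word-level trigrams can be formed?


Word trigrams from [8] words:
  Trigram 1: (woman writes sad)
  Trigram 2: (writes sad above)
  Trigram 3: (sad above these)
  Trigram 4: (above these closed)
  Trigram 5: (these closed wolf)
  Trigram 6: (closed wolf an)
Total word trigrams: 8 - 2 = 6

6


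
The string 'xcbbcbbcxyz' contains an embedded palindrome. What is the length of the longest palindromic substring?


Scanning 'xcbbcbbcxyz' for palindromic substrings.
Substring at positions 0-8: 'xcbbcbbcx'.
Check: reverse('xcbbcbbcx') = 'xcbbcbbcx' -> palindrome confirmed.
Neighbouring characters ('-' / 'y') break symmetry, so it cannot extend further.
No longer palindromic substring exists; longest length = 9

9


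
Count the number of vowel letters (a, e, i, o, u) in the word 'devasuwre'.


Scanning each character of 'devasuwre':
  Position 1: 'd' -> consonant (running count: 0)
  Position 2: 'e' -> vowel (running count: 1)
  Position 3: 'v' -> consonant (running count: 1)
  Position 4: 'a' -> vowel (running count: 2)
  Position 5: 's' -> consonant (running count: 2)
  Position 6: 'u' -> vowel (running count: 3)
  Position 7: 'w' -> consonant (running count: 3)
  Position 8: 'r' -> consonant (running count: 3)
  Position 9: 'e' -> vowel (running count: 4)
Total vowels: 4

4


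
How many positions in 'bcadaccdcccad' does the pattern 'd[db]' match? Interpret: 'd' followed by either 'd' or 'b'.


Pattern: d[db] means 'd' followed by either 'd' or 'b'.
Scanning 'bcadaccdcccad' position-by-position:
  Pos 0: window 'bc' -> no
  Pos 1: window 'ca' -> no
  Pos 2: window 'ad' -> no
  Pos 3: window 'da' -> no
  Pos 4: window 'ac' -> no
  Pos 5: window 'cc' -> no
  Pos 6: window 'cd' -> no
  Pos 7: window 'dc' -> no
  Pos 8: window 'cc' -> no
  Pos 9: window 'cc' -> no
  Pos 10: window 'ca' -> no
  Pos 11: window 'ad' -> no
  Pos 12: window 'd' -> no
Total matches: 0

0


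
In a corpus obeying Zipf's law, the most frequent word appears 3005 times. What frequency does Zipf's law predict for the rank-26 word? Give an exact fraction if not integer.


Zipf's law: freq(rank) = f1 / rank
f1 = 3005, rank = 26
freq = 3005 / 26
GCD(3005, 26) = 1
Simplified: 3005/26

3005/26


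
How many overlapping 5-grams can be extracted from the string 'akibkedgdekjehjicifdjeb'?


String 'akibkedgdekjehjicifdjeb' has length L = 23.
Number of overlapping n-grams = L - n + 1
Substituting: 23 - 5 + 1 = 19

19


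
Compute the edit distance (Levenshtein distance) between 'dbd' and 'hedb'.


Building DP table for s1='dbd' (len 3) and s2='hedb' (len 4):
       h  e  d  b
    0  1  2  3  4
  d 1  1  2  2  3
  b 2  2  2  3  2
  d 3  3  3  2  3
Edit distance = dp[3][4] = 3

3


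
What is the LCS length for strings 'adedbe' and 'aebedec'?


DP table for LCS of 'adedbe' and 'aebedec':
       a  e  b  e  d  e  c
    0  0  0  0  0  0  0  0
  a 0  1  1  1  1  1  1  1
  d 0  1  1  1  1  2  2  2
  e 0  1  2  2  2  2  3  3
  d 0  1  2  2  2  3  3  3
  b 0  1  2  3  3  3  3  3
  e 0  1  2  3  4  4  4  4
LCS: 'aede'
LCS length = 4

4


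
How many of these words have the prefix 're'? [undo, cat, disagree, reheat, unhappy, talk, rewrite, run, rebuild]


Checking each word for prefix 're':
  'undo' -> no (count: 0)
  'cat' -> no (count: 0)
  'disagree' -> no (count: 0)
  'reheat' -> YES, starts with 're' (count: 1)
  'unhappy' -> no (count: 1)
  'talk' -> no (count: 1)
  'rewrite' -> YES, starts with 're' (count: 2)
  'run' -> no (count: 2)
  'rebuild' -> YES, starts with 're' (count: 3)
Total with prefix 're': 3

3


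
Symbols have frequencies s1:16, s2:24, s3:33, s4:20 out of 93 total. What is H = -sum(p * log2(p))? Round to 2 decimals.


Computing entropy H = -sum(p_i * log2(p_i)):
  s1: p = 16/93 = 0.1720, -p*log2(p) = 0.4368
  s2: p = 24/93 = 0.2581, -p*log2(p) = 0.5043
  s3: p = 33/93 = 0.3548, -p*log2(p) = 0.5304
  s4: p = 20/93 = 0.2151, -p*log2(p) = 0.4768
H = sum of terms = 1.9483
Rounded to 2 decimals: 1.95

1.95


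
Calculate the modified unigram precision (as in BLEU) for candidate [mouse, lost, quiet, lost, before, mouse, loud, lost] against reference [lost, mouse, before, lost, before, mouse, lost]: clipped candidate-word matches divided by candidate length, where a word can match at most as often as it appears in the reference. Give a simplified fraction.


Reference word counts: {'before': 2, 'lost': 3, 'mouse': 2}
Checking each candidate word (with clipping):
  'mouse' -> in reference (ref count 2, used 1/2) -> match (matches: 1)
  'lost' -> in reference (ref count 3, used 1/3) -> match (matches: 2)
  'quiet' -> not in reference -> no match (matches: 2)
  'lost' -> in reference (ref count 3, used 2/3) -> match (matches: 3)
  'before' -> in reference (ref count 2, used 1/2) -> match (matches: 4)
  'mouse' -> in reference (ref count 2, used 2/2) -> match (matches: 5)
  'loud' -> not in reference -> no match (matches: 5)
  'lost' -> in reference (ref count 3, used 3/3) -> match (matches: 6)
Clipped matches: 6, Candidate length: 8
Precision = 6/8 = 3/4

3/4


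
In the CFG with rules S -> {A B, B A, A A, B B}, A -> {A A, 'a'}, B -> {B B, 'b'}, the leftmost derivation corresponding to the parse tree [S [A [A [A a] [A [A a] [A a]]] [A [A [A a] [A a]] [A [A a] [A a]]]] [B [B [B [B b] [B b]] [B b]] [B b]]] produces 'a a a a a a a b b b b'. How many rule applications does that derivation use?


Every bracketed nonterminal node [X ...] in the tree is produced by exactly one rule application.
Reading the tree off as a leftmost derivation:
  Step 1: S  =>  A B   (applied S -> A B)
  Step 2: A B  =>  A A B   (applied A -> A A)
  Step 3: A A B  =>  A A A B   (applied A -> A A)
  Step 4: A A A B  =>  a A A B   (applied A -> a)
  Step 5: a A A B  =>  a A A A B   (applied A -> A A)
  Step 6: a A A A B  =>  a a A A B   (applied A -> a)
  Step 7: a a A A B  =>  a a a A B   (applied A -> a)
  Step 8: a a a A B  =>  a a a A A B   (applied A -> A A)
  Step 9: a a a A A B  =>  a a a A A A B   (applied A -> A A)
  Step 10: a a a A A A B  =>  a a a a A A B   (applied A -> a)
  Step 11: a a a a A A B  =>  a a a a a A B   (applied A -> a)
  Step 12: a a a a a A B  =>  a a a a a A A B   (applied A -> A A)
  Step 13: a a a a a A A B  =>  a a a a a a A B   (applied A -> a)
  Step 14: a a a a a a A B  =>  a a a a a a a B   (applied A -> a)
  Step 15: a a a a a a a B  =>  a a a a a a a B B   (applied B -> B B)
  Step 16: a a a a a a a B B  =>  a a a a a a a B B B   (applied B -> B B)
  Step 17: a a a a a a a B B B  =>  a a a a a a a B B B B   (applied B -> B B)
  Step 18: a a a a a a a B B B B  =>  a a a a a a a b B B B   (applied B -> b)
  Step 19: a a a a a a a b B B B  =>  a a a a a a a b b B B   (applied B -> b)
  Step 20: a a a a a a a b b B B  =>  a a a a a a a b b b B   (applied B -> b)
  Step 21: a a a a a a a b b b B  =>  a a a a a a a b b b b   (applied B -> b)
Final yield: a a a a a a a b b b b
Total rewrite steps: 21

21


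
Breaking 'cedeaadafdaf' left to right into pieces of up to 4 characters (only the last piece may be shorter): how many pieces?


'cedeaadafdaf' has 12 characters.
Chunking with max size 4:
  Chunk 1: 'cede' (positions 0-3)
  Chunk 2: 'aada' (positions 4-7)
  Chunk 3: 'fdaf' (positions 8-11)
Total chunks: ceil(12 / 4) = 3

3


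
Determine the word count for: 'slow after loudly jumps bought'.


Counting words by splitting on spaces:
  Word 1: 'slow'
  Word 2: 'after'
  Word 3: 'loudly'
  Word 4: 'jumps'
  Word 5: 'bought'
Total words: 5

5


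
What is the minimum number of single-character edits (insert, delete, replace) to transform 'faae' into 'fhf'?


Building DP table for s1='faae' (len 4) and s2='fhf' (len 3):
       f  h  f
    0  1  2  3
  f 1  0  1  2
  a 2  1  1  2
  a 3  2  2  2
  e 4  3  3  3
Edit distance = dp[4][3] = 3

3


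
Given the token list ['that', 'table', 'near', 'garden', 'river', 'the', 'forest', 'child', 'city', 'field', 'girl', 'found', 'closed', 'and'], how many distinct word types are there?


Listing all tokens and tracking unique types:
  Token 1: 'that' -> NEW (unique so far: 1)
  Token 2: 'table' -> NEW (unique so far: 2)
  Token 3: 'near' -> NEW (unique so far: 3)
  Token 4: 'garden' -> NEW (unique so far: 4)
  Token 5: 'river' -> NEW (unique so far: 5)
  Token 6: 'the' -> NEW (unique so far: 6)
  Token 7: 'forest' -> NEW (unique so far: 7)
  Token 8: 'child' -> NEW (unique so far: 8)
  Token 9: 'city' -> NEW (unique so far: 9)
  Token 10: 'field' -> NEW (unique so far: 10)
  Token 11: 'girl' -> NEW (unique so far: 11)
  Token 12: 'found' -> NEW (unique so far: 12)
  Token 13: 'closed' -> NEW (unique so far: 13)
  Token 14: 'and' -> NEW (unique so far: 14)
Unique types: ('and', 'child', 'city', 'closed', 'field', 'forest', 'found', 'garden', 'girl', 'near', 'river', 'table', 'that', 'the')
Vocabulary size: 14

14


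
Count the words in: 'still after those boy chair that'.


Counting words by splitting on spaces:
  Word 1: 'still'
  Word 2: 'after'
  Word 3: 'those'
  Word 4: 'boy'
  Word 5: 'chair'
  Word 6: 'that'
Total words: 6

6


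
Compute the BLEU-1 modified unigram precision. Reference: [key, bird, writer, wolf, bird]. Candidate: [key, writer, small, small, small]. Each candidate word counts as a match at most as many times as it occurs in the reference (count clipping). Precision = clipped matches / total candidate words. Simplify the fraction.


Reference word counts: {'bird': 2, 'key': 1, 'wolf': 1, 'writer': 1}
Checking each candidate word (with clipping):
  'key' -> in reference (ref count 1, used 1/1) -> match (matches: 1)
  'writer' -> in reference (ref count 1, used 1/1) -> match (matches: 2)
  'small' -> not in reference -> no match (matches: 2)
  'small' -> not in reference -> no match (matches: 2)
  'small' -> not in reference -> no match (matches: 2)
Clipped matches: 2, Candidate length: 5
Precision = 2/5

2/5


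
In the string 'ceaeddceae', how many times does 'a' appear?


Scanning 'ceaeddceae' for 'a':
  Position 2: 'a' -> MATCH (count: 1)
  Position 8: 'a' -> MATCH (count: 2)
Total occurrences of 'a': 2

2


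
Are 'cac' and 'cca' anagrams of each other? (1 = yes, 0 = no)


Sort characters of 'cac': 'acc'
Sort characters of 'cca': 'acc'
Sorted forms match -> they ARE anagrams
Result: 1

1


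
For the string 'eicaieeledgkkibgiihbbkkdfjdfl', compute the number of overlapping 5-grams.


String 'eicaieeledgkkibgiihbbkkdfjdfl' has length L = 29.
Number of overlapping n-grams = L - n + 1
Substituting: 29 - 5 + 1 = 25

25


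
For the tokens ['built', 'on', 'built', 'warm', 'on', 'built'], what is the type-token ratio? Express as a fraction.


Tokens: 6
Unique types: ('built', 'on', 'warm') = 3
TTR = 3/6
Simplify: divide both by 3 -> 1/2
TTR = 1/2

1/2
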